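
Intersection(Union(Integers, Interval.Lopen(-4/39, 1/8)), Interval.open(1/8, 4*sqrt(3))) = Range(1, 7, 1)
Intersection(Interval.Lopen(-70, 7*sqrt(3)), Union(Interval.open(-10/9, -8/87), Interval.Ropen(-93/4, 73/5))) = Interval(-93/4, 7*sqrt(3))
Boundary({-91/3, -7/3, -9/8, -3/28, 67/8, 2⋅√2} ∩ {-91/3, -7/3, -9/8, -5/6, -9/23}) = {-91/3, -7/3, -9/8}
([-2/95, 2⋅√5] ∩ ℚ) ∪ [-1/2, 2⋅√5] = [-1/2, 2⋅√5] ∪ (ℚ ∩ [-2/95, 2⋅√5])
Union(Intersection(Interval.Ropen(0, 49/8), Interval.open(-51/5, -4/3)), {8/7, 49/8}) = {8/7, 49/8}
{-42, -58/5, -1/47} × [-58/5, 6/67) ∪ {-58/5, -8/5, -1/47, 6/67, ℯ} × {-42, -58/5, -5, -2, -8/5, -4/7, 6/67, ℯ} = ({-42, -58/5, -1/47} × [-58/5, 6/67)) ∪ ({-58/5, -8/5, -1/47, 6/67, ℯ} × {-42, -58/5, -5, -2, -8/5, -4/7, 6/67, ℯ})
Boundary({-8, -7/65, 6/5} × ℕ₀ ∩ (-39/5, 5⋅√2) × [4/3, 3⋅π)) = {-7/65, 6/5} × {2, 3, …, 9}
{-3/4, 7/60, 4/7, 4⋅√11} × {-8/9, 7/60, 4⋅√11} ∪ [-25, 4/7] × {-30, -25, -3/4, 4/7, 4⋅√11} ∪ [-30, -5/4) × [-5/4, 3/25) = ([-30, -5/4) × [-5/4, 3/25)) ∪ ([-25, 4/7] × {-30, -25, -3/4, 4/7, 4⋅√11}) ∪ ({-3/4, 7/60, 4/7, 4⋅√11} × {-8/9, 7/60, 4⋅√11})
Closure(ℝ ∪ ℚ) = ℝ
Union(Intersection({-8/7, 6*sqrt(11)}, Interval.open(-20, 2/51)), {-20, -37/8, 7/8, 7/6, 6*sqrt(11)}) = {-20, -37/8, -8/7, 7/8, 7/6, 6*sqrt(11)}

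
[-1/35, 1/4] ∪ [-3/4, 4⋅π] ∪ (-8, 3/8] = (-8, 4⋅π]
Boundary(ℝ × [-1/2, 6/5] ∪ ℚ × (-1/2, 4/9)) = ℝ × {-1/2, 6/5}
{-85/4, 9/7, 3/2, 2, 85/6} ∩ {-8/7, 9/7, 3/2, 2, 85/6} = {9/7, 3/2, 2, 85/6}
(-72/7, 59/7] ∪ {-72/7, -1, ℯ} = [-72/7, 59/7]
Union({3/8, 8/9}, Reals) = Reals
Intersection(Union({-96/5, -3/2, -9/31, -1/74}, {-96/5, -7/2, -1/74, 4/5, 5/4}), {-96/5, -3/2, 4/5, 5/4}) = {-96/5, -3/2, 4/5, 5/4}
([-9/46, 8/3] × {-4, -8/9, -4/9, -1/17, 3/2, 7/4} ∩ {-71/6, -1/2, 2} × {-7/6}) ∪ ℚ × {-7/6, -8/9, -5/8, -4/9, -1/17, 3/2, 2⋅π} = ℚ × {-7/6, -8/9, -5/8, -4/9, -1/17, 3/2, 2⋅π}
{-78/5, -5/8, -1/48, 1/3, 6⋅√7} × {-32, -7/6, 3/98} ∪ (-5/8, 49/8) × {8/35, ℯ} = ((-5/8, 49/8) × {8/35, ℯ}) ∪ ({-78/5, -5/8, -1/48, 1/3, 6⋅√7} × {-32, -7/6, 3/98})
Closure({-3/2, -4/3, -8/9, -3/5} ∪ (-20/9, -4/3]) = [-20/9, -4/3] ∪ {-8/9, -3/5}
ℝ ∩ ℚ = ℚ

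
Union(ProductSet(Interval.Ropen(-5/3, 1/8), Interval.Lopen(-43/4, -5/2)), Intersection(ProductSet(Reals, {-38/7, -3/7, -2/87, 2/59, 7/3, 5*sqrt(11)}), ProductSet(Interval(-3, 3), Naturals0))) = ProductSet(Interval.Ropen(-5/3, 1/8), Interval.Lopen(-43/4, -5/2))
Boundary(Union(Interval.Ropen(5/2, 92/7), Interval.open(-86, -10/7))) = {-86, -10/7, 5/2, 92/7}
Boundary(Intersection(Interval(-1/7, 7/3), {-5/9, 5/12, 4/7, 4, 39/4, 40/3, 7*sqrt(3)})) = {5/12, 4/7}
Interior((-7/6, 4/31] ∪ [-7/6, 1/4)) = (-7/6, 1/4)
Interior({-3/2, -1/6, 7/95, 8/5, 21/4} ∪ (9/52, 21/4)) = (9/52, 21/4)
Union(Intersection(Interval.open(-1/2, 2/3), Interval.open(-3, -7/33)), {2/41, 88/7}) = Union({2/41, 88/7}, Interval.open(-1/2, -7/33))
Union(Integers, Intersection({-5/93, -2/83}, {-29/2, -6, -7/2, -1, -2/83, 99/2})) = Union({-2/83}, Integers)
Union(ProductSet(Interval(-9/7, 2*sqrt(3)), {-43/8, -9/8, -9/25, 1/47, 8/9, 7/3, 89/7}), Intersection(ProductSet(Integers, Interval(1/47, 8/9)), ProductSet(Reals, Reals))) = Union(ProductSet(Integers, Interval(1/47, 8/9)), ProductSet(Interval(-9/7, 2*sqrt(3)), {-43/8, -9/8, -9/25, 1/47, 8/9, 7/3, 89/7}))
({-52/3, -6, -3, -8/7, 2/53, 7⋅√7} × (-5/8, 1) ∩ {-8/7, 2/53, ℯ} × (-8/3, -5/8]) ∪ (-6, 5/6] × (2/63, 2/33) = (-6, 5/6] × (2/63, 2/33)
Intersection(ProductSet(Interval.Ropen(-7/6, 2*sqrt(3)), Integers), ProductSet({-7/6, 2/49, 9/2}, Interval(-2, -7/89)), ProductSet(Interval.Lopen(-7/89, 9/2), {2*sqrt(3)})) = EmptySet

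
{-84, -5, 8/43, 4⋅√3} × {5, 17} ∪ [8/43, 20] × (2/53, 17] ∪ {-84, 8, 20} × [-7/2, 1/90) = ({-84, 8, 20} × [-7/2, 1/90)) ∪ ([8/43, 20] × (2/53, 17]) ∪ ({-84, -5, 8/43, 4⋅√3} × {5, 17})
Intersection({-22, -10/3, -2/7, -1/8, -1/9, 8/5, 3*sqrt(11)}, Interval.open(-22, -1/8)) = {-10/3, -2/7}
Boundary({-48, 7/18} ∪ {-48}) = {-48, 7/18}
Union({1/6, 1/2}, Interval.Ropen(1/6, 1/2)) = Interval(1/6, 1/2)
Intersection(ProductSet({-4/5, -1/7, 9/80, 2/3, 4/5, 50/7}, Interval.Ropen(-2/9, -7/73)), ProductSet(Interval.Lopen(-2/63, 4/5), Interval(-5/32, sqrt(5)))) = ProductSet({9/80, 2/3, 4/5}, Interval.Ropen(-5/32, -7/73))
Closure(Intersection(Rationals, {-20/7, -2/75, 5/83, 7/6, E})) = {-20/7, -2/75, 5/83, 7/6}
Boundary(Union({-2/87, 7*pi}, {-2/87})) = {-2/87, 7*pi}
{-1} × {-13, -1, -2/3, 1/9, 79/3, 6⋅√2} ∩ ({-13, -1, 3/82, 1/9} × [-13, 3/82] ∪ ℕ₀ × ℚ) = {-1} × {-13, -1, -2/3}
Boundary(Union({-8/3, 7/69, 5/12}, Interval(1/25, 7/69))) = {-8/3, 1/25, 7/69, 5/12}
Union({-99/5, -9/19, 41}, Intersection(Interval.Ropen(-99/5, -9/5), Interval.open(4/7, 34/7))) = {-99/5, -9/19, 41}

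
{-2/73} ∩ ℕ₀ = ∅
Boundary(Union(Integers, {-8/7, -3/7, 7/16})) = Union({-8/7, -3/7, 7/16}, Integers)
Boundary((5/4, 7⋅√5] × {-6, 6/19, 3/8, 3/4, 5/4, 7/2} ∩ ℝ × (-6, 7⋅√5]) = [5/4, 7⋅√5] × {6/19, 3/8, 3/4, 5/4, 7/2}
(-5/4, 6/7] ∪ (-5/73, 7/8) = (-5/4, 7/8)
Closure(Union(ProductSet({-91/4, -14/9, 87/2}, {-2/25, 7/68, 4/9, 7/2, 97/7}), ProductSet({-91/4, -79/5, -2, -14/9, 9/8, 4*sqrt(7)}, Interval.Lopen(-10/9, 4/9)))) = Union(ProductSet({-91/4, -14/9, 87/2}, {-2/25, 7/68, 4/9, 7/2, 97/7}), ProductSet({-91/4, -79/5, -2, -14/9, 9/8, 4*sqrt(7)}, Interval(-10/9, 4/9)))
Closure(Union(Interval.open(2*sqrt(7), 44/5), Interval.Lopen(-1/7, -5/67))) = Union(Interval(-1/7, -5/67), Interval(2*sqrt(7), 44/5))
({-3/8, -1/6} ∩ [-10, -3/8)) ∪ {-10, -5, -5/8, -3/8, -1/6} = {-10, -5, -5/8, -3/8, -1/6}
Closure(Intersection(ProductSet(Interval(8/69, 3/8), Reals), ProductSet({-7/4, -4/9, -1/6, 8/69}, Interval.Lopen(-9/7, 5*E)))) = ProductSet({8/69}, Interval(-9/7, 5*E))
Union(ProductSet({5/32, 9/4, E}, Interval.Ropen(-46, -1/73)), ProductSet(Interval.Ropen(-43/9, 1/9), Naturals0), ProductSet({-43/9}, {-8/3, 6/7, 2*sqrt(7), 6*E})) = Union(ProductSet({-43/9}, {-8/3, 6/7, 2*sqrt(7), 6*E}), ProductSet({5/32, 9/4, E}, Interval.Ropen(-46, -1/73)), ProductSet(Interval.Ropen(-43/9, 1/9), Naturals0))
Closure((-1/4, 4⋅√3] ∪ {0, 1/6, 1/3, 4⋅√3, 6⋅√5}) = [-1/4, 4⋅√3] ∪ {6⋅√5}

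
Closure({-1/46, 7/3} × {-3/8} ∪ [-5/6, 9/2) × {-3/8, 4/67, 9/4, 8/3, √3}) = [-5/6, 9/2] × {-3/8, 4/67, 9/4, 8/3, √3}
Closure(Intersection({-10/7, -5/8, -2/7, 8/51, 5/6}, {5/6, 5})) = {5/6}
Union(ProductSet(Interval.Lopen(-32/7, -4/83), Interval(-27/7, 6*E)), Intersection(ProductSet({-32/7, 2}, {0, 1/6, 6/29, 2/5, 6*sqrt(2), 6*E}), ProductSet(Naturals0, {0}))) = Union(ProductSet({2}, {0}), ProductSet(Interval.Lopen(-32/7, -4/83), Interval(-27/7, 6*E)))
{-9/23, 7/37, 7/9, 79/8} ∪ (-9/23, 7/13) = [-9/23, 7/13) ∪ {7/9, 79/8}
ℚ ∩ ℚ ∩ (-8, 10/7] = ℚ ∩ (-8, 10/7]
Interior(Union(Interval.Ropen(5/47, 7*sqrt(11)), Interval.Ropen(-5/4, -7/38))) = Union(Interval.open(-5/4, -7/38), Interval.open(5/47, 7*sqrt(11)))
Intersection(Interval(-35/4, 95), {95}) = {95}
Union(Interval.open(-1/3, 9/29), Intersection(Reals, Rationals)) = Union(Interval(-1/3, 9/29), Rationals)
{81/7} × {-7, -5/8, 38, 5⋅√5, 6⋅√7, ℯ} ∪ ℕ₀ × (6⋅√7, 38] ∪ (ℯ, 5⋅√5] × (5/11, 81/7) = (ℕ₀ × (6⋅√7, 38]) ∪ ((ℯ, 5⋅√5] × (5/11, 81/7)) ∪ ({81/7} × {-7, -5/8, 38, 5⋅√5, 6⋅√7, ℯ})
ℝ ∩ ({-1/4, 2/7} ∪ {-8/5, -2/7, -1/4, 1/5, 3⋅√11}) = {-8/5, -2/7, -1/4, 1/5, 2/7, 3⋅√11}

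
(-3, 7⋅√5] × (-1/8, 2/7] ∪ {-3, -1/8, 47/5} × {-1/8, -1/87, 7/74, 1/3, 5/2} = ({-3, -1/8, 47/5} × {-1/8, -1/87, 7/74, 1/3, 5/2}) ∪ ((-3, 7⋅√5] × (-1/8, 2/7])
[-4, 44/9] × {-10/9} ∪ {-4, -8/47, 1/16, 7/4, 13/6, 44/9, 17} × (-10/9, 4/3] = ([-4, 44/9] × {-10/9}) ∪ ({-4, -8/47, 1/16, 7/4, 13/6, 44/9, 17} × (-10/9, 4/3])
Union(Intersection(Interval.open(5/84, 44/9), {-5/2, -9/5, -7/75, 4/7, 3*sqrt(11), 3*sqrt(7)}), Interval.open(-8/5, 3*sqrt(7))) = Interval.open(-8/5, 3*sqrt(7))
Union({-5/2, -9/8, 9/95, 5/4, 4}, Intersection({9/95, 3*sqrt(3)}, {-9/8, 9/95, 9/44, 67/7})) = {-5/2, -9/8, 9/95, 5/4, 4}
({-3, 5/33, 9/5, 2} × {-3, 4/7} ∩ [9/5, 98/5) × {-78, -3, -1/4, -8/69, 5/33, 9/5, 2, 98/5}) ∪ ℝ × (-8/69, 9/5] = ({9/5, 2} × {-3}) ∪ (ℝ × (-8/69, 9/5])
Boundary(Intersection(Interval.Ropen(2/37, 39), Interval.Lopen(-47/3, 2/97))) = EmptySet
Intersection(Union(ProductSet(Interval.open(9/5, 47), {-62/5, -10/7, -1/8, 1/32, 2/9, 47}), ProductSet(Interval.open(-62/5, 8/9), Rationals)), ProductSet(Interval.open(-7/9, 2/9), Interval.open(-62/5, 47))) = ProductSet(Interval.open(-7/9, 2/9), Intersection(Interval.open(-62/5, 47), Rationals))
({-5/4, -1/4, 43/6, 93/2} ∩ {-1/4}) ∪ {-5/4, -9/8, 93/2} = {-5/4, -9/8, -1/4, 93/2}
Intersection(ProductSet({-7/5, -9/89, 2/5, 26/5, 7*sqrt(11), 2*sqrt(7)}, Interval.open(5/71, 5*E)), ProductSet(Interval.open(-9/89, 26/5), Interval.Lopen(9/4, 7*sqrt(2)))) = ProductSet({2/5}, Interval.Lopen(9/4, 7*sqrt(2)))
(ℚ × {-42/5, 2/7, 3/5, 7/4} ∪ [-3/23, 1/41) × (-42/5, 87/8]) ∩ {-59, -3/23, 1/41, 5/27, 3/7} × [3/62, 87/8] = ({-3/23} × [3/62, 87/8]) ∪ ({-59, -3/23, 1/41, 5/27, 3/7} × {2/7, 3/5, 7/4})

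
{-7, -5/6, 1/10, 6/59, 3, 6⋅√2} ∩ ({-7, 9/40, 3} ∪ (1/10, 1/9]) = {-7, 6/59, 3}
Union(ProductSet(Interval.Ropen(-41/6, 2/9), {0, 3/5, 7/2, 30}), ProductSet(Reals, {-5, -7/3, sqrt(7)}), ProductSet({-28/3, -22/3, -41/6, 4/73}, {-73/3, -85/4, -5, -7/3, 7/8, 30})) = Union(ProductSet({-28/3, -22/3, -41/6, 4/73}, {-73/3, -85/4, -5, -7/3, 7/8, 30}), ProductSet(Interval.Ropen(-41/6, 2/9), {0, 3/5, 7/2, 30}), ProductSet(Reals, {-5, -7/3, sqrt(7)}))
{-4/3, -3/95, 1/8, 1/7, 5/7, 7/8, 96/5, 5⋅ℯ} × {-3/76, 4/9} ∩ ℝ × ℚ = {-4/3, -3/95, 1/8, 1/7, 5/7, 7/8, 96/5, 5⋅ℯ} × {-3/76, 4/9}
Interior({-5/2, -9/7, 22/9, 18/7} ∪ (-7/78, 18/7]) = (-7/78, 18/7)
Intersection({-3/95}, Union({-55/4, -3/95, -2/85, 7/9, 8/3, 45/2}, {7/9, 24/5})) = {-3/95}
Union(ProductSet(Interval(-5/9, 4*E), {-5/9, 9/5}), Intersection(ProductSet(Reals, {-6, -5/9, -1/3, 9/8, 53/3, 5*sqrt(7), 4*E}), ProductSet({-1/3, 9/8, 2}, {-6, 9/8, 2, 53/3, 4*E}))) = Union(ProductSet({-1/3, 9/8, 2}, {-6, 9/8, 53/3, 4*E}), ProductSet(Interval(-5/9, 4*E), {-5/9, 9/5}))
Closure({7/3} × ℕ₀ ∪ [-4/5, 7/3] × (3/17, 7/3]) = ({7/3} × ℕ₀) ∪ ([-4/5, 7/3] × [3/17, 7/3])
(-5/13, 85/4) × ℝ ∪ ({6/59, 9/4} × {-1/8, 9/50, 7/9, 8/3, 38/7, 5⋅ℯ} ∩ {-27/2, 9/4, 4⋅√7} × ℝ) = (-5/13, 85/4) × ℝ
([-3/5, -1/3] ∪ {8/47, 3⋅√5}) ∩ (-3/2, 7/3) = [-3/5, -1/3] ∪ {8/47}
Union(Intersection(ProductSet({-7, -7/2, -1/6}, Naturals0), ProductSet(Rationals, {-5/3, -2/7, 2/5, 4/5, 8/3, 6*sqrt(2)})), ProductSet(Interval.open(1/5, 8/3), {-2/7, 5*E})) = ProductSet(Interval.open(1/5, 8/3), {-2/7, 5*E})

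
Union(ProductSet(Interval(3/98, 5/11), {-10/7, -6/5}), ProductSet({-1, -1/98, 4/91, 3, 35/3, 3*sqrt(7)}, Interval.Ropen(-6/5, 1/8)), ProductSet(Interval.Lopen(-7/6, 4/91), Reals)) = Union(ProductSet({-1, -1/98, 4/91, 3, 35/3, 3*sqrt(7)}, Interval.Ropen(-6/5, 1/8)), ProductSet(Interval.Lopen(-7/6, 4/91), Reals), ProductSet(Interval(3/98, 5/11), {-10/7, -6/5}))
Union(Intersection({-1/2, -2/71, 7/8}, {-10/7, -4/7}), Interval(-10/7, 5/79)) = Interval(-10/7, 5/79)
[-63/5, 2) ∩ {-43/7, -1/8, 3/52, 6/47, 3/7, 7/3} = {-43/7, -1/8, 3/52, 6/47, 3/7}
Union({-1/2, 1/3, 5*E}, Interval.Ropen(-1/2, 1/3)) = Union({5*E}, Interval(-1/2, 1/3))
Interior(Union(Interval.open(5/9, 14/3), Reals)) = Interval(-oo, oo)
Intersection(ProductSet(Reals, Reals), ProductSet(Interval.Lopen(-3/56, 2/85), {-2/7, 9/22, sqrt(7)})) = ProductSet(Interval.Lopen(-3/56, 2/85), {-2/7, 9/22, sqrt(7)})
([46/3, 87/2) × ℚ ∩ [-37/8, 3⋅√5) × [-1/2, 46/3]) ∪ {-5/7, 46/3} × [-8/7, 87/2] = {-5/7, 46/3} × [-8/7, 87/2]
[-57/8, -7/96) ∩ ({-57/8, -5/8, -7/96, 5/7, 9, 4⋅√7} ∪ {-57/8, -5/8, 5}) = {-57/8, -5/8}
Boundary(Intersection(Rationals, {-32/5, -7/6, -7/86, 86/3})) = {-32/5, -7/6, -7/86, 86/3}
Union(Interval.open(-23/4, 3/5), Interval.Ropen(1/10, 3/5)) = Interval.open(-23/4, 3/5)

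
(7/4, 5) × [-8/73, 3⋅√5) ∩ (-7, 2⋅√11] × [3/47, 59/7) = (7/4, 5) × [3/47, 3⋅√5)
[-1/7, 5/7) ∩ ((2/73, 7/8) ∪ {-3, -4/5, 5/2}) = (2/73, 5/7)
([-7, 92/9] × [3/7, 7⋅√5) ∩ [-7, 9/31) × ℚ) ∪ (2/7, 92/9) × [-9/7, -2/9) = ((2/7, 92/9) × [-9/7, -2/9)) ∪ ([-7, 9/31) × (ℚ ∩ [3/7, 7⋅√5)))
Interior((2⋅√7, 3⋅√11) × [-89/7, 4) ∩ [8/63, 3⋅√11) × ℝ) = (2⋅√7, 3⋅√11) × (-89/7, 4)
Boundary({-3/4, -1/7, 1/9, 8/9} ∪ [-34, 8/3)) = {-34, 8/3}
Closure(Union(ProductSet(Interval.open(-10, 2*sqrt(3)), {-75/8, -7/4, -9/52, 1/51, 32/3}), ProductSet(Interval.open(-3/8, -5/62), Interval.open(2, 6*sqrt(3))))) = Union(ProductSet({-3/8, -5/62}, Interval(2, 6*sqrt(3))), ProductSet(Interval(-10, 2*sqrt(3)), {-75/8, -7/4, -9/52, 1/51, 32/3}), ProductSet(Interval(-3/8, -5/62), {2, 6*sqrt(3)}), ProductSet(Interval.open(-3/8, -5/62), Interval.open(2, 6*sqrt(3))))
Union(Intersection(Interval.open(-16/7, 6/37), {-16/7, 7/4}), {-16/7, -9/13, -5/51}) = {-16/7, -9/13, -5/51}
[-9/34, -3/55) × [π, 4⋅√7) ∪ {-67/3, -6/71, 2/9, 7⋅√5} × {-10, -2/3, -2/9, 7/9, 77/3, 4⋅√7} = ([-9/34, -3/55) × [π, 4⋅√7)) ∪ ({-67/3, -6/71, 2/9, 7⋅√5} × {-10, -2/3, -2/9, 7/9, 77/3, 4⋅√7})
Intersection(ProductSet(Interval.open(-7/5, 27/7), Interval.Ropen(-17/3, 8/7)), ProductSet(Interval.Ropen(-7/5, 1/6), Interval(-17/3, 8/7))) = ProductSet(Interval.open(-7/5, 1/6), Interval.Ropen(-17/3, 8/7))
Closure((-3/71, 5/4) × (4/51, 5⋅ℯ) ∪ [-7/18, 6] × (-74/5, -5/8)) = ({-3/71, 5/4} × [4/51, 5⋅ℯ]) ∪ ([-7/18, 6] × [-74/5, -5/8]) ∪ ([-3/71, 5/4] × {4/51, 5⋅ℯ}) ∪ ((-3/71, 5/4) × (4/51, 5⋅ℯ))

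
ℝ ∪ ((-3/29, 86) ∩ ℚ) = ℝ ∪ (ℚ ∩ (-3/29, 86))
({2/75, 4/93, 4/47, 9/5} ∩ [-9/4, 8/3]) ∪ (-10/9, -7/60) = (-10/9, -7/60) ∪ {2/75, 4/93, 4/47, 9/5}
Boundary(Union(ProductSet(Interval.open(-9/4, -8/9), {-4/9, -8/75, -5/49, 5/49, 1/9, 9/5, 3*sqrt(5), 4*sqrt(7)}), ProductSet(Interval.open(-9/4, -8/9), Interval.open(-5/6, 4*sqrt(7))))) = Union(ProductSet({-9/4, -8/9}, Interval(-5/6, 4*sqrt(7))), ProductSet(Interval(-9/4, -8/9), {-5/6, 4*sqrt(7)}))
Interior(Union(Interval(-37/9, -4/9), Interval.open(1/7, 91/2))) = Union(Interval.open(-37/9, -4/9), Interval.open(1/7, 91/2))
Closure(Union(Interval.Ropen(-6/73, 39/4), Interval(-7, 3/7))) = Interval(-7, 39/4)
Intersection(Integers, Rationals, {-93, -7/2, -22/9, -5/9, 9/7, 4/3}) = {-93}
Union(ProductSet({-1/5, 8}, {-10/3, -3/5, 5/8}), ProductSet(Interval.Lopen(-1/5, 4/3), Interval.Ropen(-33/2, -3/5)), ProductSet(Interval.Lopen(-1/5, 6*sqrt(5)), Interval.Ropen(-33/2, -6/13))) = Union(ProductSet({-1/5, 8}, {-10/3, -3/5, 5/8}), ProductSet(Interval.Lopen(-1/5, 6*sqrt(5)), Interval.Ropen(-33/2, -6/13)))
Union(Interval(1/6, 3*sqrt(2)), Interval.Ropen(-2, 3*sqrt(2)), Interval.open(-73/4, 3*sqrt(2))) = Interval.Lopen(-73/4, 3*sqrt(2))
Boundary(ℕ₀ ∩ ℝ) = ℕ₀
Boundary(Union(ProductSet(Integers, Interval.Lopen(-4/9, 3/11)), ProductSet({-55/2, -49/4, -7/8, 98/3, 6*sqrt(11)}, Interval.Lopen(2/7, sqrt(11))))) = Union(ProductSet({-55/2, -49/4, -7/8, 98/3, 6*sqrt(11)}, Interval(2/7, sqrt(11))), ProductSet(Integers, Interval(-4/9, 3/11)))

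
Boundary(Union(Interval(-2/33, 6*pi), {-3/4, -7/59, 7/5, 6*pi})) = {-3/4, -7/59, -2/33, 6*pi}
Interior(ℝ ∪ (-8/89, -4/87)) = (-∞, ∞)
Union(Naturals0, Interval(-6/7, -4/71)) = Union(Interval(-6/7, -4/71), Naturals0)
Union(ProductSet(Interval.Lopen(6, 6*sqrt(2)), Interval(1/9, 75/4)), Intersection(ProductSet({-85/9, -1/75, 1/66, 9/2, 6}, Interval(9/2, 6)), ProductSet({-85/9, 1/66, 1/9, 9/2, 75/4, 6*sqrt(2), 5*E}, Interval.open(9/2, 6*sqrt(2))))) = Union(ProductSet({-85/9, 1/66, 9/2}, Interval.Lopen(9/2, 6)), ProductSet(Interval.Lopen(6, 6*sqrt(2)), Interval(1/9, 75/4)))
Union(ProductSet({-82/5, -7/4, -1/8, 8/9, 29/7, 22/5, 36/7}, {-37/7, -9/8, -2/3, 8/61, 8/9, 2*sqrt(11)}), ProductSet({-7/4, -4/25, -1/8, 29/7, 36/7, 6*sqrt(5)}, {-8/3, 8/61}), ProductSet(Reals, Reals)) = ProductSet(Reals, Reals)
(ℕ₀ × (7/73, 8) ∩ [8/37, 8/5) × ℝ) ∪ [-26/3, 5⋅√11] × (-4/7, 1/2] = ({1} × (7/73, 8)) ∪ ([-26/3, 5⋅√11] × (-4/7, 1/2])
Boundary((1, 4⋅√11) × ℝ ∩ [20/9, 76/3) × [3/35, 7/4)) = ({20/9, 4⋅√11} × [3/35, 7/4]) ∪ ([20/9, 4⋅√11] × {3/35, 7/4})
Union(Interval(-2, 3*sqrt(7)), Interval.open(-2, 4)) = Interval(-2, 3*sqrt(7))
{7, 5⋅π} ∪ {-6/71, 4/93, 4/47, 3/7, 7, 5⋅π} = {-6/71, 4/93, 4/47, 3/7, 7, 5⋅π}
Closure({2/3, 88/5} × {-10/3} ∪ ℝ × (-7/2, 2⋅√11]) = ℝ × [-7/2, 2⋅√11]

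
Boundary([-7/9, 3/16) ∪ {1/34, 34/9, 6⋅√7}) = {-7/9, 3/16, 34/9, 6⋅√7}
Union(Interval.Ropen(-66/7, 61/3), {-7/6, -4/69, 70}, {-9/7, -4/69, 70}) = Union({70}, Interval.Ropen(-66/7, 61/3))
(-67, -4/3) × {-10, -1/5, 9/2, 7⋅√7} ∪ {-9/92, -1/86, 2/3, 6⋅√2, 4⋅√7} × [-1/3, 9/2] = ((-67, -4/3) × {-10, -1/5, 9/2, 7⋅√7}) ∪ ({-9/92, -1/86, 2/3, 6⋅√2, 4⋅√7} × [-1/3, 9/2])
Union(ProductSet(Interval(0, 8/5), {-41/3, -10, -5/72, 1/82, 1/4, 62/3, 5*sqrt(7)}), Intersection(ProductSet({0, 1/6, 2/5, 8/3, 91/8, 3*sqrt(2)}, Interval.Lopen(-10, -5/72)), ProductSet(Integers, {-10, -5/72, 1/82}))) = ProductSet(Interval(0, 8/5), {-41/3, -10, -5/72, 1/82, 1/4, 62/3, 5*sqrt(7)})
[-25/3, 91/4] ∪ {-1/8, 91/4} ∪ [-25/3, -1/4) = [-25/3, 91/4]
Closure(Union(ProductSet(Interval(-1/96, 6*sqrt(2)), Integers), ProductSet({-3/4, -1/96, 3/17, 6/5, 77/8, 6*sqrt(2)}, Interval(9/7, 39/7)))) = Union(ProductSet({-3/4, -1/96, 3/17, 6/5, 77/8, 6*sqrt(2)}, Interval(9/7, 39/7)), ProductSet(Interval(-1/96, 6*sqrt(2)), Integers))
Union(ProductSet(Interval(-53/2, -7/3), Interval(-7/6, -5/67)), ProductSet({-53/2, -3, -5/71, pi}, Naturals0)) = Union(ProductSet({-53/2, -3, -5/71, pi}, Naturals0), ProductSet(Interval(-53/2, -7/3), Interval(-7/6, -5/67)))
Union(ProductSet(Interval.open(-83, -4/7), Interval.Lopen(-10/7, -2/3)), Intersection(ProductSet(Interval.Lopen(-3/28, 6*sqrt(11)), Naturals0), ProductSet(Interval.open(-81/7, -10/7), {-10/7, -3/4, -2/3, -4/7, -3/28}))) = ProductSet(Interval.open(-83, -4/7), Interval.Lopen(-10/7, -2/3))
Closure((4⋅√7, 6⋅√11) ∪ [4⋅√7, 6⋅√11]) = [4⋅√7, 6⋅√11]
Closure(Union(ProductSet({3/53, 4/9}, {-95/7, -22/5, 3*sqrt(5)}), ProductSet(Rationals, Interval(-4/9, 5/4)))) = Union(ProductSet({3/53, 4/9}, {-95/7, -22/5, 3*sqrt(5)}), ProductSet(Reals, Interval(-4/9, 5/4)))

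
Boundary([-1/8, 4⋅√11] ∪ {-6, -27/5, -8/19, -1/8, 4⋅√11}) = {-6, -27/5, -8/19, -1/8, 4⋅√11}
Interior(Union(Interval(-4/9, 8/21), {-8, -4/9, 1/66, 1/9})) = Interval.open(-4/9, 8/21)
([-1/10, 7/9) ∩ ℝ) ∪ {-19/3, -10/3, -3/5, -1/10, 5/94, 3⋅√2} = {-19/3, -10/3, -3/5, 3⋅√2} ∪ [-1/10, 7/9)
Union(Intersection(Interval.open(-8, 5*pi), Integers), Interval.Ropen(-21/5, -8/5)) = Union(Interval.Ropen(-21/5, -8/5), Range(-7, 16, 1))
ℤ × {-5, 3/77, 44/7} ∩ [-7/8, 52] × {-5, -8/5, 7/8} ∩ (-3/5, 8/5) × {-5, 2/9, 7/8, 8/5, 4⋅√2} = {0, 1} × {-5}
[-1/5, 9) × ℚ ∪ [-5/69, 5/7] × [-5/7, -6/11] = ([-1/5, 9) × ℚ) ∪ ([-5/69, 5/7] × [-5/7, -6/11])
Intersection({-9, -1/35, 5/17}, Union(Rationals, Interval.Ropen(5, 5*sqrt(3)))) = {-9, -1/35, 5/17}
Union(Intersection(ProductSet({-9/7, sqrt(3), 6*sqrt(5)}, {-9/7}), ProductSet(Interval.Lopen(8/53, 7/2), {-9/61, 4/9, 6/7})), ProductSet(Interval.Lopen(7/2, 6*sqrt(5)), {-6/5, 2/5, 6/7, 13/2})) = ProductSet(Interval.Lopen(7/2, 6*sqrt(5)), {-6/5, 2/5, 6/7, 13/2})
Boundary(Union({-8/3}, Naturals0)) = Union({-8/3}, Naturals0)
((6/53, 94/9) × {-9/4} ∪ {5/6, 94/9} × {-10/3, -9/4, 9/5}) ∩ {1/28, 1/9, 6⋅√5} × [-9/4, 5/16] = ∅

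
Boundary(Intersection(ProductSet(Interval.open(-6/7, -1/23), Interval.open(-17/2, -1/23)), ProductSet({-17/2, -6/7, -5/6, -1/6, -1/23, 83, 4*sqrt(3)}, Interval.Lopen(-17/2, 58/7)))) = ProductSet({-5/6, -1/6}, Interval(-17/2, -1/23))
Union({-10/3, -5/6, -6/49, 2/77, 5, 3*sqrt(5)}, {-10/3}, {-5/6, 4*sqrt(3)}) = {-10/3, -5/6, -6/49, 2/77, 5, 4*sqrt(3), 3*sqrt(5)}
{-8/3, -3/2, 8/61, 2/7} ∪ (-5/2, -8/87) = {-8/3, 8/61, 2/7} ∪ (-5/2, -8/87)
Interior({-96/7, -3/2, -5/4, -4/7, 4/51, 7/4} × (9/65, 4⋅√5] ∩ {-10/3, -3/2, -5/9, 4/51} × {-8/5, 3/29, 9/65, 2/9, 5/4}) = ∅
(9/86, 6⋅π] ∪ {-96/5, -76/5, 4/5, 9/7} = {-96/5, -76/5} ∪ (9/86, 6⋅π]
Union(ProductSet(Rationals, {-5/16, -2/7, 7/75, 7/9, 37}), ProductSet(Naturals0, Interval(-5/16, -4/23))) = Union(ProductSet(Naturals0, Interval(-5/16, -4/23)), ProductSet(Rationals, {-5/16, -2/7, 7/75, 7/9, 37}))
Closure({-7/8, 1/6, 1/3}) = {-7/8, 1/6, 1/3}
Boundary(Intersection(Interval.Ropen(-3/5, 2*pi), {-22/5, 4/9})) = {4/9}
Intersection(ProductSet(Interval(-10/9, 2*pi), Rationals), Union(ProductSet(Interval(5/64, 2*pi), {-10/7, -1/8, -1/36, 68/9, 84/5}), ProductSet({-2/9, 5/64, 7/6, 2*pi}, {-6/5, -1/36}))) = Union(ProductSet({-2/9, 5/64, 7/6, 2*pi}, {-6/5, -1/36}), ProductSet(Interval(5/64, 2*pi), {-10/7, -1/8, -1/36, 68/9, 84/5}))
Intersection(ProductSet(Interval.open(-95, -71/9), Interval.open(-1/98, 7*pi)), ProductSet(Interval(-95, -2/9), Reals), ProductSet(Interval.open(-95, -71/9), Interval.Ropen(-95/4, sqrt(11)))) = ProductSet(Interval.open(-95, -71/9), Interval.open(-1/98, sqrt(11)))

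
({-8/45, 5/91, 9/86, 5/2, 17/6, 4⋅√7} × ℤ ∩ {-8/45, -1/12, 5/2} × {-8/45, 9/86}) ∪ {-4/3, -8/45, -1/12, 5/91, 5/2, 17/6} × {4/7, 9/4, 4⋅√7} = {-4/3, -8/45, -1/12, 5/91, 5/2, 17/6} × {4/7, 9/4, 4⋅√7}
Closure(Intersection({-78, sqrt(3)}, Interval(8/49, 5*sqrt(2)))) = {sqrt(3)}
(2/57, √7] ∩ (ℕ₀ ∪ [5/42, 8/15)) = [5/42, 8/15) ∪ {1, 2}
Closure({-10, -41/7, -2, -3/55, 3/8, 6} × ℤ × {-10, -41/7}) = {-10, -41/7, -2, -3/55, 3/8, 6} × ℤ × {-10, -41/7}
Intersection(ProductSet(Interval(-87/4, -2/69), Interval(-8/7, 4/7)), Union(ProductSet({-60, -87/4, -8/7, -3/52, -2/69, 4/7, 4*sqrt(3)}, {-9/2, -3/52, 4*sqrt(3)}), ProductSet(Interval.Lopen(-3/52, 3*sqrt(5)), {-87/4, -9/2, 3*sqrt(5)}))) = ProductSet({-87/4, -8/7, -3/52, -2/69}, {-3/52})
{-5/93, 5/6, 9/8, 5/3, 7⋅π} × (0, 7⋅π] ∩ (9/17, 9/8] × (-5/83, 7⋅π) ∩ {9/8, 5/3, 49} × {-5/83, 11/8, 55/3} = {9/8} × {11/8, 55/3}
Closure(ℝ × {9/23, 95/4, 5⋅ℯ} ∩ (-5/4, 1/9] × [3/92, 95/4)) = [-5/4, 1/9] × {9/23, 5⋅ℯ}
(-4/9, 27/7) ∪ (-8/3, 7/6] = (-8/3, 27/7)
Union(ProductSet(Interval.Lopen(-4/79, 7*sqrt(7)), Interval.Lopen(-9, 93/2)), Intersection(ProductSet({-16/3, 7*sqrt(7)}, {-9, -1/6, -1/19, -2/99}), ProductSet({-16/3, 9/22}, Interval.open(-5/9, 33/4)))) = Union(ProductSet({-16/3}, {-1/6, -1/19, -2/99}), ProductSet(Interval.Lopen(-4/79, 7*sqrt(7)), Interval.Lopen(-9, 93/2)))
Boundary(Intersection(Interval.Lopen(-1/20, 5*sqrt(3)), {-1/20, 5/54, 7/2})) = {5/54, 7/2}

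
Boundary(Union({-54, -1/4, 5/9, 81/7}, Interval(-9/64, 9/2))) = {-54, -1/4, -9/64, 9/2, 81/7}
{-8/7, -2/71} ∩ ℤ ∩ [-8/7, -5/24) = ∅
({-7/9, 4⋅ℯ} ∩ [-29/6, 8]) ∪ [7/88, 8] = {-7/9} ∪ [7/88, 8]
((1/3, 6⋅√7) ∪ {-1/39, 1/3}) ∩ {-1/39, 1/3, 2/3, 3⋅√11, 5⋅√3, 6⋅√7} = {-1/39, 1/3, 2/3, 3⋅√11, 5⋅√3}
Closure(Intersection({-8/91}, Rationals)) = {-8/91}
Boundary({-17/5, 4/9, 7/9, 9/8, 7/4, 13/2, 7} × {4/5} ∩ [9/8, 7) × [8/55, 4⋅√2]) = {9/8, 7/4, 13/2} × {4/5}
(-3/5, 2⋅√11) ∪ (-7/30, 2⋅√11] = (-3/5, 2⋅√11]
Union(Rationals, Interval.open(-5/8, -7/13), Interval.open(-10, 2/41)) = Union(Interval(-10, 2/41), Rationals)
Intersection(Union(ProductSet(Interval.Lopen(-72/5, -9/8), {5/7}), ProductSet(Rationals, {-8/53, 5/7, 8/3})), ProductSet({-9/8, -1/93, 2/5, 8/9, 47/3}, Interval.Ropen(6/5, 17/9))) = EmptySet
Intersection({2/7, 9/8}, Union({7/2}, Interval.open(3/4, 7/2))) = {9/8}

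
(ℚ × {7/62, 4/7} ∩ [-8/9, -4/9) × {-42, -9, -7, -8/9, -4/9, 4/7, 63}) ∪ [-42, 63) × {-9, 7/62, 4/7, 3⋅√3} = [-42, 63) × {-9, 7/62, 4/7, 3⋅√3}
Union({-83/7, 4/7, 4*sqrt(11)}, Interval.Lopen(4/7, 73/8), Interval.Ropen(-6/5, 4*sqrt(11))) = Union({-83/7}, Interval(-6/5, 4*sqrt(11)))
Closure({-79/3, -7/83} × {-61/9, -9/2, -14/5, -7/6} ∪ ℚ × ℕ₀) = (ℝ × ℕ₀) ∪ ({-79/3, -7/83} × {-61/9, -9/2, -14/5, -7/6})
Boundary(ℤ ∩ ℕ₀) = ℕ₀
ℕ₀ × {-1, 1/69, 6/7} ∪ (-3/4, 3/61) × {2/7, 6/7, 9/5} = (ℕ₀ × {-1, 1/69, 6/7}) ∪ ((-3/4, 3/61) × {2/7, 6/7, 9/5})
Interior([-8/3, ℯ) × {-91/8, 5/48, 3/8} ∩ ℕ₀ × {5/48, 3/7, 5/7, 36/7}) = ∅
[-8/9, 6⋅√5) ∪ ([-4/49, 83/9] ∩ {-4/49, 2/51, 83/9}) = [-8/9, 6⋅√5)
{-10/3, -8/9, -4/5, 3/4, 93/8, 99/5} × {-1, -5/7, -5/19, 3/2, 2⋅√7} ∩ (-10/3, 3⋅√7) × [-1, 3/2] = {-8/9, -4/5, 3/4} × {-1, -5/7, -5/19, 3/2}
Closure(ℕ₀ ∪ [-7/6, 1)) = [-7/6, 1] ∪ ℕ₀ ∪ (ℕ₀ \ (-7/6, 1))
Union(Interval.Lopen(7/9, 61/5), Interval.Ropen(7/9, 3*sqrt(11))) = Interval(7/9, 61/5)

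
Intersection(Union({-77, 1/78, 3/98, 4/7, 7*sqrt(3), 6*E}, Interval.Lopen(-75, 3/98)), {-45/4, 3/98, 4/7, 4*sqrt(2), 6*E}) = {-45/4, 3/98, 4/7, 6*E}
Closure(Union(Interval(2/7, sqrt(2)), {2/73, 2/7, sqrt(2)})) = Union({2/73}, Interval(2/7, sqrt(2)))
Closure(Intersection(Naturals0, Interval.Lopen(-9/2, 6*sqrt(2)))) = Range(0, 9, 1)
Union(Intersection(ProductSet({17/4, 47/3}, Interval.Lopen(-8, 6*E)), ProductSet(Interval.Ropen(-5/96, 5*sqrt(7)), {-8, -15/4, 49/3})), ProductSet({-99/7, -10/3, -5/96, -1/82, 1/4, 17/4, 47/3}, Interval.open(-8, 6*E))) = ProductSet({-99/7, -10/3, -5/96, -1/82, 1/4, 17/4, 47/3}, Interval.open(-8, 6*E))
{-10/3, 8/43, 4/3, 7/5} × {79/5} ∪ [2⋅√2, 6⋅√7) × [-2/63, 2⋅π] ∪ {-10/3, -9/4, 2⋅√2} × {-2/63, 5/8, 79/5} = ({-10/3, 8/43, 4/3, 7/5} × {79/5}) ∪ ({-10/3, -9/4, 2⋅√2} × {-2/63, 5/8, 79/5}) ∪ ([2⋅√2, 6⋅√7) × [-2/63, 2⋅π])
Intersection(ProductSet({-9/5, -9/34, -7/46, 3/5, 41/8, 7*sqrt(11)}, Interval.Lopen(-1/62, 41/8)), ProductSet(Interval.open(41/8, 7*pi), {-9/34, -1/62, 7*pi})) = EmptySet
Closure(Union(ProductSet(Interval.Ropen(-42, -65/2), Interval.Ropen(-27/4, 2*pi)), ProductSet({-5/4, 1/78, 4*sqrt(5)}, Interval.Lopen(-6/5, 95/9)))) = Union(ProductSet({-42, -65/2}, Interval(-27/4, 2*pi)), ProductSet({-5/4, 1/78, 4*sqrt(5)}, Interval(-6/5, 95/9)), ProductSet(Interval(-42, -65/2), {-27/4, 2*pi}), ProductSet(Interval.Ropen(-42, -65/2), Interval.Ropen(-27/4, 2*pi)))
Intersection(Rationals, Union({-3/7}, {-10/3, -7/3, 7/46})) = {-10/3, -7/3, -3/7, 7/46}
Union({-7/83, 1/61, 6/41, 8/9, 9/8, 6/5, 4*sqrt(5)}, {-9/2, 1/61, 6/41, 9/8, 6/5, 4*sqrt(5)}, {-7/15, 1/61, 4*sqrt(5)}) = {-9/2, -7/15, -7/83, 1/61, 6/41, 8/9, 9/8, 6/5, 4*sqrt(5)}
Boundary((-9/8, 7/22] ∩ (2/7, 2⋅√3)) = {2/7, 7/22}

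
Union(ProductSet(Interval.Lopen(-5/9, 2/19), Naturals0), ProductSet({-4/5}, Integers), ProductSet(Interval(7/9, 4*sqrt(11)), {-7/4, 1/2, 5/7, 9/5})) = Union(ProductSet({-4/5}, Integers), ProductSet(Interval.Lopen(-5/9, 2/19), Naturals0), ProductSet(Interval(7/9, 4*sqrt(11)), {-7/4, 1/2, 5/7, 9/5}))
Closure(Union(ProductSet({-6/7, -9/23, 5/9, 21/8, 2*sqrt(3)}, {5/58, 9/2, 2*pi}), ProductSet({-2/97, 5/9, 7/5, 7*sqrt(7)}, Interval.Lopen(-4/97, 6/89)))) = Union(ProductSet({-2/97, 5/9, 7/5, 7*sqrt(7)}, Interval(-4/97, 6/89)), ProductSet({-6/7, -9/23, 5/9, 21/8, 2*sqrt(3)}, {5/58, 9/2, 2*pi}))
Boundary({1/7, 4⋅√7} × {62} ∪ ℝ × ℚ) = ℝ × ℝ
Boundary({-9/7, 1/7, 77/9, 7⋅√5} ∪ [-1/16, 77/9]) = {-9/7, -1/16, 77/9, 7⋅√5}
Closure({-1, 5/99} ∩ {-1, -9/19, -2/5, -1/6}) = {-1}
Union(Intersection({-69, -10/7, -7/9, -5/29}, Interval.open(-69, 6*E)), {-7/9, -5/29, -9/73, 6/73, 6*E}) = {-10/7, -7/9, -5/29, -9/73, 6/73, 6*E}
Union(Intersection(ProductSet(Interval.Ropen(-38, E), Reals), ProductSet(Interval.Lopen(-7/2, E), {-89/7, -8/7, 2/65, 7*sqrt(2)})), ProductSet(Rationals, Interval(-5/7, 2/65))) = Union(ProductSet(Interval.open(-7/2, E), {-89/7, -8/7, 2/65, 7*sqrt(2)}), ProductSet(Rationals, Interval(-5/7, 2/65)))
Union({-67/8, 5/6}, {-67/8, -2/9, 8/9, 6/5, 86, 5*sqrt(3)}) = {-67/8, -2/9, 5/6, 8/9, 6/5, 86, 5*sqrt(3)}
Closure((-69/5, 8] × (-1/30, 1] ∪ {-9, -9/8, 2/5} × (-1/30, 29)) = ({-69/5, 8} × [-1/30, 1]) ∪ ([-69/5, 8] × {-1/30, 1}) ∪ ({-9, -9/8, 2/5} × [-1/30, 29]) ∪ ((-69/5, 8] × (-1/30, 1])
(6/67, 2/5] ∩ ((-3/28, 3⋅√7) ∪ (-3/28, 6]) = (6/67, 2/5]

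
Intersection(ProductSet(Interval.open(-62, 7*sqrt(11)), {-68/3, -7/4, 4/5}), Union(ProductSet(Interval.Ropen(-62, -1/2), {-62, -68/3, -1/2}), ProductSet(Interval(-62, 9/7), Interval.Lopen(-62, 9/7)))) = ProductSet(Interval.Lopen(-62, 9/7), {-68/3, -7/4, 4/5})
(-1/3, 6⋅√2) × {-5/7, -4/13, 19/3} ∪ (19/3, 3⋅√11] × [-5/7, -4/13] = ((-1/3, 6⋅√2) × {-5/7, -4/13, 19/3}) ∪ ((19/3, 3⋅√11] × [-5/7, -4/13])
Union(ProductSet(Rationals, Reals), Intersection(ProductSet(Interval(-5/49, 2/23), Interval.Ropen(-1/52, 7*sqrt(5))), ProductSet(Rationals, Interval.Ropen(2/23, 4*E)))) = ProductSet(Rationals, Reals)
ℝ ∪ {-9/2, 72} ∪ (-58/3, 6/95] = (-∞, ∞)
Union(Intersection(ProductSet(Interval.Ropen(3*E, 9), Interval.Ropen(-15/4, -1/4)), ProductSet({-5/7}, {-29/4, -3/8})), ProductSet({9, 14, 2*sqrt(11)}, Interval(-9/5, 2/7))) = ProductSet({9, 14, 2*sqrt(11)}, Interval(-9/5, 2/7))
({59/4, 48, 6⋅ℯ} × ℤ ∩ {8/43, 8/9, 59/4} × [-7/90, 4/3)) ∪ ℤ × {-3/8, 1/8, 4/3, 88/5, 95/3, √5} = ({59/4} × {0, 1}) ∪ (ℤ × {-3/8, 1/8, 4/3, 88/5, 95/3, √5})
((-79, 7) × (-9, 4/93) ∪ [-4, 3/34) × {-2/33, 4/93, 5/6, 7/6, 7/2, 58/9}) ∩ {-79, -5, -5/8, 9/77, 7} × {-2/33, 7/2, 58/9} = ({-5/8} × {-2/33, 7/2, 58/9}) ∪ ({-5, -5/8, 9/77} × {-2/33})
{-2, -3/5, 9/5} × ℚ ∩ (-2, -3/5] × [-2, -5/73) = {-3/5} × (ℚ ∩ [-2, -5/73))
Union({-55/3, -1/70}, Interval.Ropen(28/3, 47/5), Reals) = Interval(-oo, oo)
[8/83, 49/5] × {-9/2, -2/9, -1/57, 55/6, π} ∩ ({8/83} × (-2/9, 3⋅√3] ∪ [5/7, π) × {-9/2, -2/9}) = ({8/83} × {-1/57, π}) ∪ ([5/7, π) × {-9/2, -2/9})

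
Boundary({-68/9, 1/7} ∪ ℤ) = ℤ ∪ {-68/9, 1/7}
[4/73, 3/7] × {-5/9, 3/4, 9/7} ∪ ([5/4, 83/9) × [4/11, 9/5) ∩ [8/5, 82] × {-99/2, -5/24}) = [4/73, 3/7] × {-5/9, 3/4, 9/7}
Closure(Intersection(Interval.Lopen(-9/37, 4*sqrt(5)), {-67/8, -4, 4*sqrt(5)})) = {4*sqrt(5)}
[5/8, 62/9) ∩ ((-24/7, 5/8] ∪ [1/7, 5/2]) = [5/8, 5/2]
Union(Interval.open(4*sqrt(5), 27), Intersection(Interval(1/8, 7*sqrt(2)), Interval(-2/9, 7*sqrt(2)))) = Interval.Ropen(1/8, 27)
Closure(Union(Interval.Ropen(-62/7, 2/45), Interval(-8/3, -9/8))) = Interval(-62/7, 2/45)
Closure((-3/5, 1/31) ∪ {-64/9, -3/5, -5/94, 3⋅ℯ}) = {-64/9, 3⋅ℯ} ∪ [-3/5, 1/31]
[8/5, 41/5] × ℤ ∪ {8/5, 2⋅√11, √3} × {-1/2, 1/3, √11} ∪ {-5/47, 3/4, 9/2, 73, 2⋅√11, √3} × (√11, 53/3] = ([8/5, 41/5] × ℤ) ∪ ({8/5, 2⋅√11, √3} × {-1/2, 1/3, √11}) ∪ ({-5/47, 3/4, 9/2, 73, 2⋅√11, √3} × (√11, 53/3])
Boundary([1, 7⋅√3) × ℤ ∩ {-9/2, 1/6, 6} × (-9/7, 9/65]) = {6} × {-1, 0}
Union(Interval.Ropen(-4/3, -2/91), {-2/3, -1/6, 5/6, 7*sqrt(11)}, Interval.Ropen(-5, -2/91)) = Union({5/6, 7*sqrt(11)}, Interval.Ropen(-5, -2/91))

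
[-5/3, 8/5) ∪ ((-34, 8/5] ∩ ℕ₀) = [-5/3, 8/5) ∪ {0, 1}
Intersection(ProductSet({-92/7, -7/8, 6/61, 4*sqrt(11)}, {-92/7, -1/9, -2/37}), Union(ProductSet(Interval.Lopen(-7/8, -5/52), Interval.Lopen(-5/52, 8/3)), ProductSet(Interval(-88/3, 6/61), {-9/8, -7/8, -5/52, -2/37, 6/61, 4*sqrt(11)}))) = ProductSet({-92/7, -7/8, 6/61}, {-2/37})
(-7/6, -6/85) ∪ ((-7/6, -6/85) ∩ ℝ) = (-7/6, -6/85)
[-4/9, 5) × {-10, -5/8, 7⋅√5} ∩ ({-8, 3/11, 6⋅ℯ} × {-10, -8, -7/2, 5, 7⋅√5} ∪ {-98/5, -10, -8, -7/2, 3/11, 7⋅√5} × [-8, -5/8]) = {3/11} × {-10, -5/8, 7⋅√5}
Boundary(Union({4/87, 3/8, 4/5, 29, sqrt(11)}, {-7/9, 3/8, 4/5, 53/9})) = {-7/9, 4/87, 3/8, 4/5, 53/9, 29, sqrt(11)}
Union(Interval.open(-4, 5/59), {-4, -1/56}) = Interval.Ropen(-4, 5/59)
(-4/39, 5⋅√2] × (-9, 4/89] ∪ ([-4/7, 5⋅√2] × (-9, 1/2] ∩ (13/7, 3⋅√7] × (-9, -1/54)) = (-4/39, 5⋅√2] × (-9, 4/89]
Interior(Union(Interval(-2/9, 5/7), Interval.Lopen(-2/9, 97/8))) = Interval.open(-2/9, 97/8)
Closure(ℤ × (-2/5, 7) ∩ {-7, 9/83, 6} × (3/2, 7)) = {-7, 6} × [3/2, 7]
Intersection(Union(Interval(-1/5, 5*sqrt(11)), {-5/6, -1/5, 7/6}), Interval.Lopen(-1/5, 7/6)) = Interval.Lopen(-1/5, 7/6)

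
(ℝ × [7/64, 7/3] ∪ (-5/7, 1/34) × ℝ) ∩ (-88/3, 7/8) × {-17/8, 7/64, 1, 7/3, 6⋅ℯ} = ((-88/3, 7/8) × {7/64, 1, 7/3}) ∪ ((-5/7, 1/34) × {-17/8, 7/64, 1, 7/3, 6⋅ℯ})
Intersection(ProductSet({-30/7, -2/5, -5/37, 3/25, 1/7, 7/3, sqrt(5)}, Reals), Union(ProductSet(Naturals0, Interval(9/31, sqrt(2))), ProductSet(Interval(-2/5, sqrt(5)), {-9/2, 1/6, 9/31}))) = ProductSet({-2/5, -5/37, 3/25, 1/7, sqrt(5)}, {-9/2, 1/6, 9/31})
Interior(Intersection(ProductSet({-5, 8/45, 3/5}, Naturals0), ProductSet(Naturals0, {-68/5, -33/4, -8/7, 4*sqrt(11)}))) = EmptySet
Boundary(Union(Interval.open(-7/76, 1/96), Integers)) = Union(Complement(Integers, Interval.open(-7/76, 1/96)), {-7/76, 1/96})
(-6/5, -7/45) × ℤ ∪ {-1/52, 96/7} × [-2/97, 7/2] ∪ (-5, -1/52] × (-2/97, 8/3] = ((-6/5, -7/45) × ℤ) ∪ ({-1/52, 96/7} × [-2/97, 7/2]) ∪ ((-5, -1/52] × (-2/97, 8/3])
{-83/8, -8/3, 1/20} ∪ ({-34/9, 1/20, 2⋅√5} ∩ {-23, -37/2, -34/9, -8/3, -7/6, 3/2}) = {-83/8, -34/9, -8/3, 1/20}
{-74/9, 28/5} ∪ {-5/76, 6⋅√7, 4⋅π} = {-74/9, -5/76, 28/5, 6⋅√7, 4⋅π}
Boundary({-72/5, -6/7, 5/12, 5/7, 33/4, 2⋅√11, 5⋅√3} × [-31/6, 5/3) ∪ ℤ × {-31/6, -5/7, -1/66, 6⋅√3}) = (ℤ × {-31/6, -5/7, -1/66, 6⋅√3}) ∪ ({-72/5, -6/7, 5/12, 5/7, 33/4, 2⋅√11, 5⋅√3} × [-31/6, 5/3])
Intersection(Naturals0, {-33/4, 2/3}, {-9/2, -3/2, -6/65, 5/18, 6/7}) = EmptySet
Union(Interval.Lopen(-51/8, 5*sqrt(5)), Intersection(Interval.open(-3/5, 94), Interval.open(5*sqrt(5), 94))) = Interval.open(-51/8, 94)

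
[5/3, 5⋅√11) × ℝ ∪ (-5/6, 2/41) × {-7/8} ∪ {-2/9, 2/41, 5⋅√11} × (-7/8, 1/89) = ((-5/6, 2/41) × {-7/8}) ∪ ([5/3, 5⋅√11) × ℝ) ∪ ({-2/9, 2/41, 5⋅√11} × (-7/8, 1/89))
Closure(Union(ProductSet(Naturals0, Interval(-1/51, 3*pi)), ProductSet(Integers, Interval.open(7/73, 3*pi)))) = Union(ProductSet(Integers, Interval(7/73, 3*pi)), ProductSet(Naturals0, Interval(-1/51, 3*pi)))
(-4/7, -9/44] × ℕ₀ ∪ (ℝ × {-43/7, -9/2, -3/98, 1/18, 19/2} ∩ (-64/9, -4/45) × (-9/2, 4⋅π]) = ((-4/7, -9/44] × ℕ₀) ∪ ((-64/9, -4/45) × {-3/98, 1/18, 19/2})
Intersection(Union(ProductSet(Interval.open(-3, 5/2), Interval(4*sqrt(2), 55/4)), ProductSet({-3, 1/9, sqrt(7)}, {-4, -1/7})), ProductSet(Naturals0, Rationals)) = ProductSet(Range(0, 3, 1), Intersection(Interval(4*sqrt(2), 55/4), Rationals))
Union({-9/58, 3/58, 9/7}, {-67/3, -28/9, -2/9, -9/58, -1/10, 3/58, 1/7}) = {-67/3, -28/9, -2/9, -9/58, -1/10, 3/58, 1/7, 9/7}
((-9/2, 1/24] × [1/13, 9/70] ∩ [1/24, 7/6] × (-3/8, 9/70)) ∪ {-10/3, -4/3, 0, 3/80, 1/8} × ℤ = ({1/24} × [1/13, 9/70)) ∪ ({-10/3, -4/3, 0, 3/80, 1/8} × ℤ)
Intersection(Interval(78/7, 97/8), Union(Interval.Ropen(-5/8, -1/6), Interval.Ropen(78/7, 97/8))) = Interval.Ropen(78/7, 97/8)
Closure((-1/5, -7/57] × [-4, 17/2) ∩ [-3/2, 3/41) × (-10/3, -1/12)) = ({-1/5, -7/57} × [-10/3, -1/12]) ∪ ([-1/5, -7/57] × {-10/3, -1/12}) ∪ ((-1/5, -7/57] × (-10/3, -1/12))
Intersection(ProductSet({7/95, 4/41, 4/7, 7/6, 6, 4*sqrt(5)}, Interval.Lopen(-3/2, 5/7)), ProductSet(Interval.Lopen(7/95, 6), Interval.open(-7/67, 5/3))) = ProductSet({4/41, 4/7, 7/6, 6}, Interval.Lopen(-7/67, 5/7))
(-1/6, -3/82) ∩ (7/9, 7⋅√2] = ∅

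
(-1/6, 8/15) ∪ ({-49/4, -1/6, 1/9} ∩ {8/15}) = (-1/6, 8/15)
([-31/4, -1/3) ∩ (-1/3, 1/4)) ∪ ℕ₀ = ℕ₀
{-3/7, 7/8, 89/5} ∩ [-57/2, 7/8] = {-3/7, 7/8}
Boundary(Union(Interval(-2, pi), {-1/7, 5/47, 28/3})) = {-2, 28/3, pi}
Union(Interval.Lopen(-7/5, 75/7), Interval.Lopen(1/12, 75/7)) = Interval.Lopen(-7/5, 75/7)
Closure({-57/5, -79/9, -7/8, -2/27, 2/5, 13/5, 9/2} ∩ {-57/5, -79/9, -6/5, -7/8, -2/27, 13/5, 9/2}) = {-57/5, -79/9, -7/8, -2/27, 13/5, 9/2}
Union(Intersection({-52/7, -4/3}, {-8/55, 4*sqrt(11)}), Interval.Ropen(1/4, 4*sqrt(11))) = Interval.Ropen(1/4, 4*sqrt(11))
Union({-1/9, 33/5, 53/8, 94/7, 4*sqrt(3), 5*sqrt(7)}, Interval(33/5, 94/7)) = Union({-1/9}, Interval(33/5, 94/7))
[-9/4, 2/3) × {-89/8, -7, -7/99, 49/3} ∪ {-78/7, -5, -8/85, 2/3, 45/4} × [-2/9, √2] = ([-9/4, 2/3) × {-89/8, -7, -7/99, 49/3}) ∪ ({-78/7, -5, -8/85, 2/3, 45/4} × [-2/9, √2])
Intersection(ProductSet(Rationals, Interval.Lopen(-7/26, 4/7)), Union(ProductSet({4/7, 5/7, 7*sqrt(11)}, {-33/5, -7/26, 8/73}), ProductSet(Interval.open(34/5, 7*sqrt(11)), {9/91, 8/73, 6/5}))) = Union(ProductSet({4/7, 5/7}, {8/73}), ProductSet(Intersection(Interval.open(34/5, 7*sqrt(11)), Rationals), {9/91, 8/73}))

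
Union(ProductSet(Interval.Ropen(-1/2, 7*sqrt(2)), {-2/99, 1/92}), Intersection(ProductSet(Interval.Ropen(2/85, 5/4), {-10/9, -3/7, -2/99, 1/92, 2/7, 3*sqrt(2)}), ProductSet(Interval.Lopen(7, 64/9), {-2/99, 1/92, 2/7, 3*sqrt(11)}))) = ProductSet(Interval.Ropen(-1/2, 7*sqrt(2)), {-2/99, 1/92})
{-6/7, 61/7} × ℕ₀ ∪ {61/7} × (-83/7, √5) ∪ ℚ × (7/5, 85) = ({-6/7, 61/7} × ℕ₀) ∪ (ℚ × (7/5, 85)) ∪ ({61/7} × (-83/7, √5))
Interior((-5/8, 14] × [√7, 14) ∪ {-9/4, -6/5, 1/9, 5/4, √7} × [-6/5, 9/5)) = (-5/8, 14) × (√7, 14)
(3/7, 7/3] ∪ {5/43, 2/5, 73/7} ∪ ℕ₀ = ℕ₀ ∪ {5/43, 2/5, 73/7} ∪ (3/7, 7/3]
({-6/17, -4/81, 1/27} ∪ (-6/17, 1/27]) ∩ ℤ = {0}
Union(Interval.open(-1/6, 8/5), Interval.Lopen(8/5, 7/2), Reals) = Interval(-oo, oo)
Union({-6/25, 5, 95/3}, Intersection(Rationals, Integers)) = Union({-6/25, 95/3}, Integers)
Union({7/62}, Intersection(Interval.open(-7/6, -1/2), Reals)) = Union({7/62}, Interval.open(-7/6, -1/2))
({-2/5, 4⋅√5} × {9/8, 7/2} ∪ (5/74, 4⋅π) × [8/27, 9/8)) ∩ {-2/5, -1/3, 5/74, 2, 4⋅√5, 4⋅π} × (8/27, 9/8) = {2, 4⋅√5} × (8/27, 9/8)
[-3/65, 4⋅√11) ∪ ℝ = (-∞, ∞)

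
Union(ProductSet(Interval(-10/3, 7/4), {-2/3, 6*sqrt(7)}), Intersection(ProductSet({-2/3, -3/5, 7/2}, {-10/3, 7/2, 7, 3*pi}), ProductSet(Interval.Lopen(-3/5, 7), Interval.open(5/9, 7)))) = Union(ProductSet({7/2}, {7/2}), ProductSet(Interval(-10/3, 7/4), {-2/3, 6*sqrt(7)}))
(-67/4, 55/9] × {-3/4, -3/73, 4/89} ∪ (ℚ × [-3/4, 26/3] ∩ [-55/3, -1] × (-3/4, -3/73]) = ((-67/4, 55/9] × {-3/4, -3/73, 4/89}) ∪ ((ℚ ∩ [-55/3, -1]) × (-3/4, -3/73])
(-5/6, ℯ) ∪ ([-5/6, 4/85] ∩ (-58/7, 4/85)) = [-5/6, ℯ)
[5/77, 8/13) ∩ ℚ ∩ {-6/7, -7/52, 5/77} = {5/77}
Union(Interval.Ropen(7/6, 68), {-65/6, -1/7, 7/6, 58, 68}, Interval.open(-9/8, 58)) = Union({-65/6}, Interval.Lopen(-9/8, 68))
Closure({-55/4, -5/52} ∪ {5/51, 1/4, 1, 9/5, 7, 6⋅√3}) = {-55/4, -5/52, 5/51, 1/4, 1, 9/5, 7, 6⋅√3}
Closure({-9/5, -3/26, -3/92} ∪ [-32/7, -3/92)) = [-32/7, -3/92]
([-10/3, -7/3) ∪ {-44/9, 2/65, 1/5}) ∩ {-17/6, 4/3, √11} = {-17/6}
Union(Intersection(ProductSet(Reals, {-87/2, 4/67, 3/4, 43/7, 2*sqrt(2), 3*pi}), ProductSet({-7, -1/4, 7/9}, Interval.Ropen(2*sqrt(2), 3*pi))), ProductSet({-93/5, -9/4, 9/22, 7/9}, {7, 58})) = Union(ProductSet({-7, -1/4, 7/9}, {43/7, 2*sqrt(2)}), ProductSet({-93/5, -9/4, 9/22, 7/9}, {7, 58}))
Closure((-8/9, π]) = [-8/9, π]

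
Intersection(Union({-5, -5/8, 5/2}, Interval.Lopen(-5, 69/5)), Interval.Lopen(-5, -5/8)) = Interval.Lopen(-5, -5/8)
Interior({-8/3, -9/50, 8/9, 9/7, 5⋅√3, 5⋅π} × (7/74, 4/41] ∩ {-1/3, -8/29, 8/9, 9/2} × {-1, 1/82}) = ∅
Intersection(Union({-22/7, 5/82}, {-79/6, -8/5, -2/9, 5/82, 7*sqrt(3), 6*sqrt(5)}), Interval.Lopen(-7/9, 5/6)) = {-2/9, 5/82}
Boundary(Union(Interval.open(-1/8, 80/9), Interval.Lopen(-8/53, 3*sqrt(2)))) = {-8/53, 80/9}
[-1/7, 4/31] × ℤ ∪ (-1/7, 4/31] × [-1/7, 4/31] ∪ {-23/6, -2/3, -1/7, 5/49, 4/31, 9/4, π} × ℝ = ([-1/7, 4/31] × ℤ) ∪ ({-23/6, -2/3, -1/7, 5/49, 4/31, 9/4, π} × ℝ) ∪ ((-1/7, 4/31] × [-1/7, 4/31])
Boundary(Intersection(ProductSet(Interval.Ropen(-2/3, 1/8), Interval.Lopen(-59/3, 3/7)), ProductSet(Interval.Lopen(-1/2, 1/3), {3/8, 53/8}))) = ProductSet(Interval(-1/2, 1/8), {3/8})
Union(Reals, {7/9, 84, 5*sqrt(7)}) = Reals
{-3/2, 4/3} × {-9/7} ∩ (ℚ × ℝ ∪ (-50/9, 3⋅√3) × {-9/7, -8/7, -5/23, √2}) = {-3/2, 4/3} × {-9/7}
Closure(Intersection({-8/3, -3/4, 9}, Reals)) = {-8/3, -3/4, 9}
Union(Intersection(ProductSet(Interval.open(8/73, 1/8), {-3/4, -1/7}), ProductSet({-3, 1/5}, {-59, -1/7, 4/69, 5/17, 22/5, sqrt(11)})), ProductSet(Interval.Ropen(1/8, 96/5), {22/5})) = ProductSet(Interval.Ropen(1/8, 96/5), {22/5})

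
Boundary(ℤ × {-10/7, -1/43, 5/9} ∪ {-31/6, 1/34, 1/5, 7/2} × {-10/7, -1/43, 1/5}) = (ℤ × {-10/7, -1/43, 5/9}) ∪ ({-31/6, 1/34, 1/5, 7/2} × {-10/7, -1/43, 1/5})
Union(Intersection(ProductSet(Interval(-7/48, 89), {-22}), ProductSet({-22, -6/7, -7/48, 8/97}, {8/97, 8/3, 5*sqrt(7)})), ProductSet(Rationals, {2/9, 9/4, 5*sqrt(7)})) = ProductSet(Rationals, {2/9, 9/4, 5*sqrt(7)})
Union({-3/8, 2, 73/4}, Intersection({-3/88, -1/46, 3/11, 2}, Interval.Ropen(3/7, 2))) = {-3/8, 2, 73/4}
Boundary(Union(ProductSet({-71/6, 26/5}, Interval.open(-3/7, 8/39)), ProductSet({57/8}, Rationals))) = Union(ProductSet({57/8}, Reals), ProductSet({-71/6, 26/5}, Interval(-3/7, 8/39)))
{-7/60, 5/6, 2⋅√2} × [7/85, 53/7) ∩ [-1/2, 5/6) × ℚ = {-7/60} × (ℚ ∩ [7/85, 53/7))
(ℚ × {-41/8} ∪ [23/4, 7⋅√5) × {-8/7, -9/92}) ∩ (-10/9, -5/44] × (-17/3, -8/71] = (ℚ ∩ (-10/9, -5/44]) × {-41/8}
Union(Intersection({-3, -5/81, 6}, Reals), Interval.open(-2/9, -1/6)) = Union({-3, -5/81, 6}, Interval.open(-2/9, -1/6))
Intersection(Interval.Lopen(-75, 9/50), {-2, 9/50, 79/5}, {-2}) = {-2}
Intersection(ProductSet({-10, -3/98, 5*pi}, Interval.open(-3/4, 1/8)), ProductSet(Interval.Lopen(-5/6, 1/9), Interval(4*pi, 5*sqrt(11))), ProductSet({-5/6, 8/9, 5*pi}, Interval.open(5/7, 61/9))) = EmptySet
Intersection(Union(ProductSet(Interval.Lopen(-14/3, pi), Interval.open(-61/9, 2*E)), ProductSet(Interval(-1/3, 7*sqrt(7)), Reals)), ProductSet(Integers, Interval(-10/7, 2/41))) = ProductSet(Union(Range(-4, 4, 1), Range(0, 19, 1)), Interval(-10/7, 2/41))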